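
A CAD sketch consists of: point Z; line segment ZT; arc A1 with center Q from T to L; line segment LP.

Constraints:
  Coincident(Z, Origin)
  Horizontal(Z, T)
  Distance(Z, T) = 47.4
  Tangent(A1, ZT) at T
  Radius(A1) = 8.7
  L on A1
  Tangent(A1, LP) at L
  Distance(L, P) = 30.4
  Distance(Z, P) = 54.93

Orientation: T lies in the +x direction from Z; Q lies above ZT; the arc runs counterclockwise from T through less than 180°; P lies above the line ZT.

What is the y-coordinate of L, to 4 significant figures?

13.33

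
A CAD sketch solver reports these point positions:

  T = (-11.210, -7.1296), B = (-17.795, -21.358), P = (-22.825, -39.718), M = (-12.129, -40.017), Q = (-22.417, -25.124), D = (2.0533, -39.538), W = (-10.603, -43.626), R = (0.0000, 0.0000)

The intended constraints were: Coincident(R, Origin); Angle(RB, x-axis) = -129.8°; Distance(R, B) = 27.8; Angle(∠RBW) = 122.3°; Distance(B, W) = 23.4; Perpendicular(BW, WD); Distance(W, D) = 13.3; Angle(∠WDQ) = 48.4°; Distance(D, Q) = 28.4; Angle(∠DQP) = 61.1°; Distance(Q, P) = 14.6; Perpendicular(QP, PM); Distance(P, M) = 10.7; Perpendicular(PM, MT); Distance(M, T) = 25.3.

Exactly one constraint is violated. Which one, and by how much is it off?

Distance(M, T) = 25.3 — off by 7.60.

R = (0.00, 0.00) ✓; RB at -129.8° ✓; |RB| = 27.80 ✓; ∠RBW = 122.3° ✓; |BW| = 23.40 ✓; ∠(BW, WD) = 90.00° ✓; |WD| = 13.30 ✓; ∠WDQ = 48.40° ✓; |DQ| = 28.40 ✓; ∠DQP = 61.10° ✓; |QP| = 14.60 ✓; ∠(QP, PM) = 90.00° ✓; |PM| = 10.70 ✓; ∠(PM, MT) = 90.00° ✓; |MT| = 32.90 ✗.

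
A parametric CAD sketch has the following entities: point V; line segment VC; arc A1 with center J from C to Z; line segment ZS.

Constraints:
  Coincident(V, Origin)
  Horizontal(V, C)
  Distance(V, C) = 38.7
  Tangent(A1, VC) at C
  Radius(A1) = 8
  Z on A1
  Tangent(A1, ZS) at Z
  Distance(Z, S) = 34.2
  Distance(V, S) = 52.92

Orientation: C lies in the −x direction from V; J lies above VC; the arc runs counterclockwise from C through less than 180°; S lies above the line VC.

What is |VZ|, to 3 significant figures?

31.8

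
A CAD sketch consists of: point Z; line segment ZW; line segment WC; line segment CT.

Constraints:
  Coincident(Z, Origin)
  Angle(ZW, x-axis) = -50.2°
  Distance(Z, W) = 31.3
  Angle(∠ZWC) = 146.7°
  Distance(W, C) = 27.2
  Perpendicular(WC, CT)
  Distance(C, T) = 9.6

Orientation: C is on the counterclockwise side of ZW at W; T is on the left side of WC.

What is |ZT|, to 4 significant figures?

53.90

∠ZWC = 146.7°, so WC runs at -50.2° + (180° − 146.7°) = -16.90° from the x-axis; with |WC| = 27.2, C = W + 27.2·(cos -16.90°, sin -16.90°) = (46.06, -31.95). WC ⟂ CT; with |CT| = 9.6 on the left of WC, T = C + 9.6·(0.2907, 0.9568) = (48.85, -22.77). Then |ZT| = |T − Z| = 53.90.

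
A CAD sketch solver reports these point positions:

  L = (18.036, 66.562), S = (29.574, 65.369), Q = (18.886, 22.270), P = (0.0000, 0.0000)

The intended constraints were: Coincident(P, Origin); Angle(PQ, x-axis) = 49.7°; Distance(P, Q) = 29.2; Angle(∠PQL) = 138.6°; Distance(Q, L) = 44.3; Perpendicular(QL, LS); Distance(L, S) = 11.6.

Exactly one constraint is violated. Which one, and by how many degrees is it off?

Perpendicular(QL, LS) — off by 7.00°.

P = (0.00, 0.00) ✓; PQ at 49.70° ✓; |PQ| = 29.20 ✓; ∠PQL = 138.6° ✓; |QL| = 44.30 ✓; ∠(QL, LS) = 97.00° ✗; |LS| = 11.60 ✓.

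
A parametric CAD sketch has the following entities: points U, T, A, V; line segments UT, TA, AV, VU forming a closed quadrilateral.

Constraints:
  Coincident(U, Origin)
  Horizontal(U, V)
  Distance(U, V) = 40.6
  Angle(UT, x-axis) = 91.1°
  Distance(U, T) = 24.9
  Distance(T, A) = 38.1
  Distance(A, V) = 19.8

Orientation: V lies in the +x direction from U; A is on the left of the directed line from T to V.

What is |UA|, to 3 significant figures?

42.0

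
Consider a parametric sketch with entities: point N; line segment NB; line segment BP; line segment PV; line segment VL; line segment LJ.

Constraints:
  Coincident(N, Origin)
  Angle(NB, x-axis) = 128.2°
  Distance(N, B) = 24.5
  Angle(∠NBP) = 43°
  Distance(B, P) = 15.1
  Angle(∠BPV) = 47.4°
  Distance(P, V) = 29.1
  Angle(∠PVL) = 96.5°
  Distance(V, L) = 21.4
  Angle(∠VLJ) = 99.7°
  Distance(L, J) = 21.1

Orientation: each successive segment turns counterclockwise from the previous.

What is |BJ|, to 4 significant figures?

16.07

N is at the origin; NB runs at 128.2° with length 24.5, so B = (-15.15, 19.25). ∠NBP = 43.0° gives BP at -94.80° from the x-axis; with |BP| = 15.1, P = (-16.41, 4.206). ∠BPV = 47.4° gives PV at 37.80° from the x-axis; with |PV| = 29.1, V = (6.579, 22.04). ∠PVL = 96.5° gives VL at 121.3° from the x-axis; with |VL| = 21.4, L = (-4.539, 40.33). ∠VLJ = 99.7° gives LJ at -158.4° from the x-axis; with |LJ| = 21.1, J = (-24.16, 32.56). Then |BJ| = |J − B| = 16.07.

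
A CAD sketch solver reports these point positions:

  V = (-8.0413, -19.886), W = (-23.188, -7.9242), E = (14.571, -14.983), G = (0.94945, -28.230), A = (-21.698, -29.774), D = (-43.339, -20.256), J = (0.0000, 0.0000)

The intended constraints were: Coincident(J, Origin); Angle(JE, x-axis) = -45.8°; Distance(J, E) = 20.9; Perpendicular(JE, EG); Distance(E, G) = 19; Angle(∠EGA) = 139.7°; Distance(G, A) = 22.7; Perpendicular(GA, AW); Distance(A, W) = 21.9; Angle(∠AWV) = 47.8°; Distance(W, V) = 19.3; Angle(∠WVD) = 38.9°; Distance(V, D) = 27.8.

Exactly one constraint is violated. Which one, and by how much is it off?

Distance(V, D) = 27.8 — off by 7.50.

J = (0.00, 0.00) ✓; JE at -45.80° ✓; |JE| = 20.90 ✓; ∠(JE, EG) = 90.00° ✓; |EG| = 19.00 ✓; ∠EGA = 139.7° ✓; |GA| = 22.70 ✓; ∠(GA, AW) = 90.00° ✓; |AW| = 21.90 ✓; ∠AWV = 47.80° ✓; |WV| = 19.30 ✓; ∠WVD = 38.90° ✓; |VD| = 35.30 ✗.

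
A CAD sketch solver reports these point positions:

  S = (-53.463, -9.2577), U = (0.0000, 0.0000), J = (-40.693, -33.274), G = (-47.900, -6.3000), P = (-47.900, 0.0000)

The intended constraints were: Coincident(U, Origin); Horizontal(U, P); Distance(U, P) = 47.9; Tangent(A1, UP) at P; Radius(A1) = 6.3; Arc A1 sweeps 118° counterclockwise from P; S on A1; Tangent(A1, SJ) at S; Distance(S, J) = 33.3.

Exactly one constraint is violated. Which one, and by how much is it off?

Distance(S, J) = 33.3 — off by 6.10.

U = (0.00, 0.00) ✓; U.y = 0.00, P.y = 0.00 ✓; |UP| = 47.90 ✓; ∠(GP, PU) = 90.00° ✓; |GP| = 6.300 ✓; bearing(G→S) − bearing(G→P) = 118.0° ✓; |GS| = 6.300 ✓; ∠(GS, SJ) = 90.00° ✓; |SJ| = 27.20 ✗.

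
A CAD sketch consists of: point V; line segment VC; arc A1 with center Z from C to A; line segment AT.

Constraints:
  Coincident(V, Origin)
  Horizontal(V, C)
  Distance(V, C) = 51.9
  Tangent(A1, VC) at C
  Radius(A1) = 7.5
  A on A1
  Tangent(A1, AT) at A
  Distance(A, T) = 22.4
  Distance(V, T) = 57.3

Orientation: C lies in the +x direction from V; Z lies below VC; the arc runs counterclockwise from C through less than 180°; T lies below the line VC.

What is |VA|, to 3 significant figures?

45.4

V is at the origin; VC is horizontal with |VC| = 51.9 and C on the +x side, so C = (51.9, 0.00). The tangent condition forces ZC to be normal to VC, so Z = C + (0, -7.5) = (51.9, -7.50). Since ZA ⟂ AT (tangency), |ZT| = √(7.5² + 22.4²) = 23.6 regardless of where A sits on A1. So T lies on both circle(V, 57.3) and circle(Z, 23.6); the below-VC intersection is T = (48.3, -30.8). A is the foot of the tangent from T: A = (44.5, -8.77).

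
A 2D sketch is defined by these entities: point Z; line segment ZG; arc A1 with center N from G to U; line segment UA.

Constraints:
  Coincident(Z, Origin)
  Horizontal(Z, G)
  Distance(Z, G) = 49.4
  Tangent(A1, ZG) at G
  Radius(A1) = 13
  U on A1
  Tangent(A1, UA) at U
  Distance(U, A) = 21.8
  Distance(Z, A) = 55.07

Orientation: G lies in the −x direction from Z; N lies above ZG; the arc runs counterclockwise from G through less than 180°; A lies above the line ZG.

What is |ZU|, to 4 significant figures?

39.80

Checks: ∠(NG, GZ) = 90.00° ✓; |NG| = 13.00 ✓; |NU| = 13.00 ✓; ∠(NU, UA) = 90.00° ✓; |UA| = 21.80 ✓; |ZA| = 55.07 ✓.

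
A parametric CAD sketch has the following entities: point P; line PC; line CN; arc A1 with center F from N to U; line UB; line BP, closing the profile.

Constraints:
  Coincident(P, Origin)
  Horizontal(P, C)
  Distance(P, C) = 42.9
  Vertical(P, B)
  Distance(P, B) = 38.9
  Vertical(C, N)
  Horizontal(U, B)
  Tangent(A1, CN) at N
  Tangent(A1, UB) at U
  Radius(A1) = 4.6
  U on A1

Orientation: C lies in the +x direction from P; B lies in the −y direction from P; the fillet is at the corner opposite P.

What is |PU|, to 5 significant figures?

54.590

P is at the origin; P and C share the same y with |PC| = 42.9 and C on the +x side, so C = (42.900, 0.0000). P and B share the same x with |PB| = 38.9 and B on the −y side, so B = (0.0000, -38.900). The virtual corner opposite P is at (42.900, -38.900). Tangency of A1 to CN means the radius FN is perpendicular to CN and A1 meets UB tangentially, so FU is at right angles to UB, with radius 4.6, so the center F sits 4.6 in from both sides at F = (38.300, -34.300). That places the tangent points at N = (42.900, -34.300) on CN and U = (38.300, -38.900) on UB. Then |PU| = |U − P| = 54.590.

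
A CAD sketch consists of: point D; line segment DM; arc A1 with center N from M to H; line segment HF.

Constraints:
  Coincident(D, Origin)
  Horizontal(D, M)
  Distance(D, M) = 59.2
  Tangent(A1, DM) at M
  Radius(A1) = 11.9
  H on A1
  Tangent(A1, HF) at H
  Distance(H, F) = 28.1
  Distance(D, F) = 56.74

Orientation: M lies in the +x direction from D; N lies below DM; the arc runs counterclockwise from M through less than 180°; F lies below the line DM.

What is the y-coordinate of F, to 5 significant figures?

-37.496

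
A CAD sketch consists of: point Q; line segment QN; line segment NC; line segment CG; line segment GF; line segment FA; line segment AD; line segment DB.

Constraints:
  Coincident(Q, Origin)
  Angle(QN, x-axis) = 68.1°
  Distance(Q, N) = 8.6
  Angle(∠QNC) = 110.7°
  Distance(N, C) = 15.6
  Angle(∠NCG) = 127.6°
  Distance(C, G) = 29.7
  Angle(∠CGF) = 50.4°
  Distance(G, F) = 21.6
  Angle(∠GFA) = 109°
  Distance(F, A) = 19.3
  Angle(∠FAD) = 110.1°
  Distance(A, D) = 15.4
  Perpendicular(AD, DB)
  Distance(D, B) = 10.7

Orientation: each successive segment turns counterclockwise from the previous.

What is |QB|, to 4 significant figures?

28.62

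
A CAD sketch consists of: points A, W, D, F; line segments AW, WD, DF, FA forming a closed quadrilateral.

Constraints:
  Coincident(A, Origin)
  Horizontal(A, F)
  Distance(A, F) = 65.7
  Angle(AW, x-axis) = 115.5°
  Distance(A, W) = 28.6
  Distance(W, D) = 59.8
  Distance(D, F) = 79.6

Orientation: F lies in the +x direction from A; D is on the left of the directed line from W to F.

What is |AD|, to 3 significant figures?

75.4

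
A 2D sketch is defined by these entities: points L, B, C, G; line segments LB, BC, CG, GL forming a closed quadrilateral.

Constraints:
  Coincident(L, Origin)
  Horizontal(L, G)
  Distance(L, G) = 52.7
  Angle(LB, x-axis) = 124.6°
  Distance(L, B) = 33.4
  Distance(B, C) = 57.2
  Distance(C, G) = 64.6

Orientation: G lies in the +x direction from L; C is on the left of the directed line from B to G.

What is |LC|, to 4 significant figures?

66.13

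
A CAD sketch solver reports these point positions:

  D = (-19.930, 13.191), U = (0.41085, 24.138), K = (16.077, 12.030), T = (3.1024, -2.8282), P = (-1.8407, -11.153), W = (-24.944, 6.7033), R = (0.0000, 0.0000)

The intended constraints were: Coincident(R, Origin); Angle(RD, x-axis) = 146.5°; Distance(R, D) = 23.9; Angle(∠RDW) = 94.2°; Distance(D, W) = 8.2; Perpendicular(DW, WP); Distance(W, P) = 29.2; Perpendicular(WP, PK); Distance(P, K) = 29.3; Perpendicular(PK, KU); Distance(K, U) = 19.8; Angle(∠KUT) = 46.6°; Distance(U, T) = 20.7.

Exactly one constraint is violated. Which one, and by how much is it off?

Distance(U, T) = 20.7 — off by 6.40.

R = (0.00, 0.00) ✓; RD at 146.5° ✓; |RD| = 23.90 ✓; ∠RDW = 94.20° ✓; |DW| = 8.199 ✓; ∠(DW, WP) = 90.00° ✓; |WP| = 29.20 ✓; ∠(WP, PK) = 90.00° ✓; |PK| = 29.30 ✓; ∠(PK, KU) = 90.00° ✓; |KU| = 19.80 ✓; ∠KUT = 46.60° ✓; |UT| = 27.10 ✗.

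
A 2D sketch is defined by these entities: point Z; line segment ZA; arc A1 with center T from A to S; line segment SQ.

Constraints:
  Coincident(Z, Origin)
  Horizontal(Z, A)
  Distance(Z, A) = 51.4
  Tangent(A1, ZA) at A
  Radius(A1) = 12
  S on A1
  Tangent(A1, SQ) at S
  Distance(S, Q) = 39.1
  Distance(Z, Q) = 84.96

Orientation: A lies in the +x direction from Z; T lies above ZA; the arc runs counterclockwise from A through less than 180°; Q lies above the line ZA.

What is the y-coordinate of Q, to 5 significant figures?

48.576

Checks: |TS| = 12.00 ✓; ∠(TS, SQ) = 90.00° ✓; |SQ| = 39.10 ✓; |ZQ| = 84.96 ✓.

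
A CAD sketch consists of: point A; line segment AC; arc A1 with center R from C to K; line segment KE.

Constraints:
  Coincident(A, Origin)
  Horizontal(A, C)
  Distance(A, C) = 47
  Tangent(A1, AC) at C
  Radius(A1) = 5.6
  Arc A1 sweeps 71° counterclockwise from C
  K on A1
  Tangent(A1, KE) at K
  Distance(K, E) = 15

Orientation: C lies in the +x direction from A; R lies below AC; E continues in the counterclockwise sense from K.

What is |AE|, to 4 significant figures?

40.97

A is at the origin; AC is horizontal with |AC| = 47.0 and C on the +x side, so C = (47.00, 0.000). Since A1 is tangent to AC there, RC ⟂ AC, so R = C + (0, -5.6) = (47.00, -5.600). On A1, C sits at bearing 90° from R; a 71° counterclockwise sweep puts K at bearing 161°, so K = R + 5.6·(cos 161°, sin 161°) = (41.71, -3.777). Tangency of A1 to KE means the radius RK is perpendicular to KE, so KE runs along (−sin 161°, cos 161°); with |KE| = 15.0, E = (36.82, -17.96). Then |AE| = |E − A| = 40.97.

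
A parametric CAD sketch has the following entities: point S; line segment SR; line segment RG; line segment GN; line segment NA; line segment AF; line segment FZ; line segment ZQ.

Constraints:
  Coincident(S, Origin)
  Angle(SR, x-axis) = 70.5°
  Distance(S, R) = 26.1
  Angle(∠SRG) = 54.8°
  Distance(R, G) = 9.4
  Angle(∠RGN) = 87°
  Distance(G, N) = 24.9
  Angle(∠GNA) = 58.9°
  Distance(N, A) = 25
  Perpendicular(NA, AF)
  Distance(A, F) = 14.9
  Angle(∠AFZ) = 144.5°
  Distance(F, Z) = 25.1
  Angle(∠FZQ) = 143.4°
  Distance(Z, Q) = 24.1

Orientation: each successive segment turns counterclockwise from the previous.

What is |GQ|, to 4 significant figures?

33.20

S is at the origin; SR runs at 70.5° with length 26.1, so R = (8.712, 24.60). ∠SRG = 54.8° gives RG at -164.3° from the x-axis; with |RG| = 9.4, G = (-0.3369, 22.06). ∠RGN = 87.0° gives GN at -71.30° from the x-axis; with |GN| = 24.9, N = (7.646, -1.526). ∠GNA = 58.9° gives NA at 49.80° from the x-axis; with |NA| = 25.0, A = (23.78, 17.57). NA ⟂ AF, so AF runs at 139.8°; with |AF| = 14.9, F = (12.40, 27.19). ∠AFZ = 144.5° gives FZ at 175.3° from the x-axis; with |FZ| = 25.1, Z = (-12.61, 29.24). ∠FZQ = 143.4° gives ZQ at -148.1° from the x-axis; with |ZQ| = 24.1, Q = (-33.07, 16.51). Then |GQ| = |Q − G| = 33.20.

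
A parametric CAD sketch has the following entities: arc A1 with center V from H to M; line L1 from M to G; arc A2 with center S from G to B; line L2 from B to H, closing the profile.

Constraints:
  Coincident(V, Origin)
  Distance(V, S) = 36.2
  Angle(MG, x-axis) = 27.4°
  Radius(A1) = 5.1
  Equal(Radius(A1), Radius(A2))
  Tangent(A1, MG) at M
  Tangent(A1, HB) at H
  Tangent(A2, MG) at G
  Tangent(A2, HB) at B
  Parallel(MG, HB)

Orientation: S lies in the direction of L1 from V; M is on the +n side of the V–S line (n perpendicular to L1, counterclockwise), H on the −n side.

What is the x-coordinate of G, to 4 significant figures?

29.79

Tangency of A1 to both parallel lines with radius 5.1 puts M and H at V ± 5.1·n: M = (-2.347, 4.528), H = (2.347, -4.528). Equal radii place G and B the same way about S: G = S + 5.1·n = (29.79, 21.19), B = S − 5.1·n = (34.49, 12.13). So G.x = 29.79.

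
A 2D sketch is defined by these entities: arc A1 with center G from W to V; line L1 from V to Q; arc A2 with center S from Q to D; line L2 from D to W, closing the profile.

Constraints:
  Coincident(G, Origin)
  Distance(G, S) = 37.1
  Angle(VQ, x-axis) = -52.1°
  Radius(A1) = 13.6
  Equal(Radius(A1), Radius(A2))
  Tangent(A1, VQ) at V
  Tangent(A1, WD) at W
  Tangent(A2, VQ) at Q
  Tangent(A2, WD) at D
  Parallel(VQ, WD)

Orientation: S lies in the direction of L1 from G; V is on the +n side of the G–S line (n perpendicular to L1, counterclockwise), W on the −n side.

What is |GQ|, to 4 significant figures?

39.51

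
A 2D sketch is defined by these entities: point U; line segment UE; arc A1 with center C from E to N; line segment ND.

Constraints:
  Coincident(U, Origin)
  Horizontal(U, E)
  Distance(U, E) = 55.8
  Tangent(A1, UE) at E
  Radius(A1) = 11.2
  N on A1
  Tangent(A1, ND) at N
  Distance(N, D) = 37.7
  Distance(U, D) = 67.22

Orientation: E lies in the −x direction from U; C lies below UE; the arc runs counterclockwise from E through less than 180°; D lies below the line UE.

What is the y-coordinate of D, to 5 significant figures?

-49.229

Checks: |UE| = 55.80 ✓; |CN| = 11.20 ✓; ∠(CN, ND) = 90.00° ✓; |ND| = 37.70 ✓; |UD| = 67.22 ✓.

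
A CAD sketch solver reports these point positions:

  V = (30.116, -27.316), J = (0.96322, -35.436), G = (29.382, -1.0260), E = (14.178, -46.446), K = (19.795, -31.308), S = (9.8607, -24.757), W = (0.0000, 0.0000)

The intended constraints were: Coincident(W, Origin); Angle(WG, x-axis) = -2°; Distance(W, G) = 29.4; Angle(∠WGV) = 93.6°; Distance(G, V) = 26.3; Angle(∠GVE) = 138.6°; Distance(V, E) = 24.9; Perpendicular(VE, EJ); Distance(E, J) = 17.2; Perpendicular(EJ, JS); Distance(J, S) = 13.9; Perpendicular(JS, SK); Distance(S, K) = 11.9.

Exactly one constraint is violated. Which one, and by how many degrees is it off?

Perpendicular(JS, SK) — off by 6.40°.

W = (0.00, 0.00) ✓; WG at -2.000° ✓; |WG| = 29.40 ✓; ∠WGV = 93.60° ✓; |GV| = 26.30 ✓; ∠GVE = 138.6° ✓; |VE| = 24.90 ✓; ∠(VE, EJ) = 90.00° ✓; |EJ| = 17.20 ✓; ∠(EJ, JS) = 90.00° ✓; |JS| = 13.90 ✓; ∠(JS, SK) = 83.60° ✗; |SK| = 11.90 ✓.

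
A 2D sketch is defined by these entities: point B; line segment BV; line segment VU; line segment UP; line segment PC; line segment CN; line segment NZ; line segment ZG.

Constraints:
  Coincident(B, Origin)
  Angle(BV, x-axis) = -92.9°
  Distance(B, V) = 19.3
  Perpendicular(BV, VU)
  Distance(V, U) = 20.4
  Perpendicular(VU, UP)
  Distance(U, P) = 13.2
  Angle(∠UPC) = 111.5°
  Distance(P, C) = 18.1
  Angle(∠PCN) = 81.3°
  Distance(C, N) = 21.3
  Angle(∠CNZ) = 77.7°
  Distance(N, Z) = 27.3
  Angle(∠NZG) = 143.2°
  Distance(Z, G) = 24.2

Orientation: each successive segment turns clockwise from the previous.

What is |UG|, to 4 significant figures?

28.46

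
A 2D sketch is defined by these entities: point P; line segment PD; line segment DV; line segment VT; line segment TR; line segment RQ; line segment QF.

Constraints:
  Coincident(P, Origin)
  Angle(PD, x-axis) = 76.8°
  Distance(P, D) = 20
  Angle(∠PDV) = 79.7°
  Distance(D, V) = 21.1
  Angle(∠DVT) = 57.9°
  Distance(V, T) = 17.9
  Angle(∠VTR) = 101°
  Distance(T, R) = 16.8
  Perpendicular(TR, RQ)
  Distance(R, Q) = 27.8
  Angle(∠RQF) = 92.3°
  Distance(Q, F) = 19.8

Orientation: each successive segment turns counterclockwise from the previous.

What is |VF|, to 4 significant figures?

11.03

P is at the origin; PD runs at 76.8° with length 20.0, so D = (4.567, 19.47). ∠PDV = 79.7° gives DV at 177.1° from the x-axis; with |DV| = 21.1, V = (-16.51, 20.54). ∠DVT = 57.9° gives VT at -60.80° from the x-axis; with |VT| = 17.9, T = (-7.773, 4.914). ∠VTR = 101.0° gives TR at 18.20° from the x-axis; with |TR| = 16.8, R = (8.186, 10.16). TR ⟂ RQ, so RQ runs at 108.2°; with |RQ| = 27.8, Q = (-0.4967, 36.57). ∠RQF = 92.3° gives QF at -164.1° from the x-axis; with |QF| = 19.8, F = (-19.54, 31.15). Then |VF| = |F − V| = 11.03.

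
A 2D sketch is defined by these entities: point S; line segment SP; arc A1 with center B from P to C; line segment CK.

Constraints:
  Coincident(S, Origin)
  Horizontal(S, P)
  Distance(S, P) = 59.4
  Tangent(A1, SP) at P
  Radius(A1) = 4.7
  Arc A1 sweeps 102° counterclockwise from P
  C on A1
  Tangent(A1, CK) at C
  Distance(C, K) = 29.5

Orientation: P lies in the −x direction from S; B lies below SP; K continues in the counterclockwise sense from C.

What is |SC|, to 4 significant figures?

64.25

S is at the origin; S and P share the same y with |SP| = 59.4 and P on the −x side, so P = (-59.40, 0.000). A1 meets SP tangentially, so BP is at right angles to SP, so B = P + (0, -4.7) = (-59.40, -4.700). On A1, P sits at bearing 90° from B; a 102° counterclockwise sweep puts C at bearing 192°, so C = B + 4.7·(cos 192°, sin 192°) = (-64.00, -5.677). Then |SC| = |C − S| = 64.25.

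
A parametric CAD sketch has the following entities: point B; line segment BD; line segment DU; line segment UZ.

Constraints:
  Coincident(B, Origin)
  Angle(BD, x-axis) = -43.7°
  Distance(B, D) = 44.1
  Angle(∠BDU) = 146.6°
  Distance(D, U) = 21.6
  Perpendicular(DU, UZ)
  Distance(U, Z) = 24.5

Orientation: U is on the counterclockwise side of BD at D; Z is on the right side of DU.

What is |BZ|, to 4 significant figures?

76.10

B is at the origin; BD runs at -43.7° with length 44.1, so D = 44.1·(cos -43.7°, sin -43.7°) = (31.88, -30.47). ∠BDU = 146.6°, so DU runs at -43.7° + (180° − 146.6°) = -10.30° from the x-axis; with |DU| = 21.6, U = D + 21.6·(cos -10.30°, sin -10.30°) = (53.13, -34.33). DU is perpendicular to UZ; with |UZ| = 24.5 on the right of DU, Z = U + 24.5·(-0.1788, -0.9839) = (48.75, -58.44). Then |BZ| = |Z − B| = 76.10.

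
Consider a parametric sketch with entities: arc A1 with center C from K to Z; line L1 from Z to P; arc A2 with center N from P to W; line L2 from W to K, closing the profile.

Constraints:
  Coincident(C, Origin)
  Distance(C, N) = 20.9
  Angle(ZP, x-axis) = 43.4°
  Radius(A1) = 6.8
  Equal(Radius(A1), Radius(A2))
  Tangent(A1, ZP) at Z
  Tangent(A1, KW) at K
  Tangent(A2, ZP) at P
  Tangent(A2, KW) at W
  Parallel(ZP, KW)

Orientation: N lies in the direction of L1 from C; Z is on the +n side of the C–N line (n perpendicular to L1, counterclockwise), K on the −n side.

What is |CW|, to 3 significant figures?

22.0

Tangency of A1 to both parallel lines with radius 6.8 puts Z and K at C ± 6.8·n: Z = (-4.67, 4.94), K = (4.67, -4.94). Equal radii place P and W the same way about N: P = N + 6.8·n = (10.5, 19.3), W = N − 6.8·n = (19.9, 9.42). Then |CW| = |W − C| = 22.0.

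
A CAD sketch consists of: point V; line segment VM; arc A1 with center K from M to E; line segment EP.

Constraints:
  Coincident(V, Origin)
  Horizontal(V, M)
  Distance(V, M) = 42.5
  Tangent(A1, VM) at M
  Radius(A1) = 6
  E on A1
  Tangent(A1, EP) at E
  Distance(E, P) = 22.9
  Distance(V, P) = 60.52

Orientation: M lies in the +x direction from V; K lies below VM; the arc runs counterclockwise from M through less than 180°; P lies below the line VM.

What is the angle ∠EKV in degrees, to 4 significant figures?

53.00°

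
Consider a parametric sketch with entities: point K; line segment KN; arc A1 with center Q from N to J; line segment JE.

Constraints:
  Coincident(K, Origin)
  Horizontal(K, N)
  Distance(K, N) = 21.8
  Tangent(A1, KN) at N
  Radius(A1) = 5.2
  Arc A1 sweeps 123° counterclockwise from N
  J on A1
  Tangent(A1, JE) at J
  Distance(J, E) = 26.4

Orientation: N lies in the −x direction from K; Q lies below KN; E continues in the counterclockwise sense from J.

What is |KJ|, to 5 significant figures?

27.366

Tangency of A1 to KN means the radius QN is perpendicular to KN, so Q = N + (0, -5.2) = (-21.800, -5.2000). On A1, N sits at bearing 90° from Q; a 123° counterclockwise sweep puts J at bearing 213°, so J = Q + 5.2·(cos 213°, sin 213°) = (-26.161, -8.0321). Then |KJ| = |J − K| = 27.366.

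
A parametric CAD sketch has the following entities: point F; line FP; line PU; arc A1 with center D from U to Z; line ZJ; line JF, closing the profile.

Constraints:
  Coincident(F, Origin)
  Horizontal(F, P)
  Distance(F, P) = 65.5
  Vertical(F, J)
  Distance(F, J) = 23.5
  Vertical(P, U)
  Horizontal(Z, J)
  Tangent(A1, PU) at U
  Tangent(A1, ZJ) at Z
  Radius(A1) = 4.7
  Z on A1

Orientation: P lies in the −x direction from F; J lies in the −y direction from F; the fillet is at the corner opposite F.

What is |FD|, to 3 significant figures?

63.6

F is at the origin; F and P share the same y with |FP| = 65.5 and P on the −x side, so P = (-65.5, 0.00). F and J share the same x with |FJ| = 23.5 and J on the −y side, so J = (0.00, -23.5). The virtual corner opposite F is at (-65.5, -23.5). A1 meets PU tangentially, so DU is at right angles to PU and A1 meets ZJ tangentially, so DZ is at right angles to ZJ, with radius 4.7, so the center D sits 4.7 in from both sides at D = (-60.8, -18.8). Then |FD| = |D − F| = 63.6.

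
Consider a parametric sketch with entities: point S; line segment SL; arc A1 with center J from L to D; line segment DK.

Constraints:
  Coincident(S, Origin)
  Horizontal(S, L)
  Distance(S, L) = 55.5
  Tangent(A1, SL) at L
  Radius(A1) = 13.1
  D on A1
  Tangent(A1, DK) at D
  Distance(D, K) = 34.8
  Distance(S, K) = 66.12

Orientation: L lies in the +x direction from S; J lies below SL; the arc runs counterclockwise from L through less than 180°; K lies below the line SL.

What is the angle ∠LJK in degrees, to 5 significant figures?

163.17°

S is at the origin; S and L share the same y with |SL| = 55.5 and L on the +x side, so L = (55.500, 0.0000). The tangent condition forces JL to be normal to SL, so J = L + (0, -13.1) = (55.500, -13.100). Since JD ⟂ DK (tangency), |JK| = √(13.1² + 34.8²) = 37.184 regardless of where D sits on A1. So K lies on both circle(S, 66.12) and circle(J, 37.184); the below-SL intersection is K = (44.733, -48.691). D is the foot of the tangent from K: D = (42.429, -13.967).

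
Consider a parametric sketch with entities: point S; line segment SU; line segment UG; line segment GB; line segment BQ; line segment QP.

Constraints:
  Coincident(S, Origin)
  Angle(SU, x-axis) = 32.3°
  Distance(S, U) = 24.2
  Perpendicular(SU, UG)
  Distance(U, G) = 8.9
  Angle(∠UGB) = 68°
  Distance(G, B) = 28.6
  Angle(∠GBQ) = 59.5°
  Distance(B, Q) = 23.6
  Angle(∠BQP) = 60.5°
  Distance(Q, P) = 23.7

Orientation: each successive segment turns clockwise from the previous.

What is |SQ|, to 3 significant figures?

23.0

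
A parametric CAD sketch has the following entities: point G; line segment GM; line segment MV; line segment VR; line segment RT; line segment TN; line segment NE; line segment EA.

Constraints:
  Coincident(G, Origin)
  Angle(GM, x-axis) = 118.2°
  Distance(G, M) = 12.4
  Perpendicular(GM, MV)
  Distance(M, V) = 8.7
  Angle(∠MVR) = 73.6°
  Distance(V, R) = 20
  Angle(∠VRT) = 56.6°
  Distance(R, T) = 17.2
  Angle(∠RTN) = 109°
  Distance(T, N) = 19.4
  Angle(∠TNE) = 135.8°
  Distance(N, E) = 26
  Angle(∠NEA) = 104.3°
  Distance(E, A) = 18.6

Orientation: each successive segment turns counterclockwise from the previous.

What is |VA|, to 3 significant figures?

27.4

G is at the origin; GM runs at 118.2° with length 12.4, so M = (-5.86, 10.9). The perpendicularity gives MV at right angles to GM, so MV runs at -152°; with |MV| = 8.7, V = (-13.5, 6.82). ∠MVR = 73.6° gives VR at -45.4° from the x-axis; with |VR| = 20.0, R = (0.516, -7.42). ∠VRT = 56.6° gives RT at 78.0° from the x-axis; with |RT| = 17.2, T = (4.09, 9.40). ∠RTN = 109.0° gives TN at 149° from the x-axis; with |TN| = 19.4, N = (-12.5, 19.4). ∠TNE = 135.8° gives NE at -167° from the x-axis; with |NE| = 26.0, E = (-37.8, 13.5). ∠NEA = 104.3° gives EA at -91.1° from the x-axis; with |EA| = 18.6, A = (-38.2, -5.14). Then |VA| = |A − V| = 27.4.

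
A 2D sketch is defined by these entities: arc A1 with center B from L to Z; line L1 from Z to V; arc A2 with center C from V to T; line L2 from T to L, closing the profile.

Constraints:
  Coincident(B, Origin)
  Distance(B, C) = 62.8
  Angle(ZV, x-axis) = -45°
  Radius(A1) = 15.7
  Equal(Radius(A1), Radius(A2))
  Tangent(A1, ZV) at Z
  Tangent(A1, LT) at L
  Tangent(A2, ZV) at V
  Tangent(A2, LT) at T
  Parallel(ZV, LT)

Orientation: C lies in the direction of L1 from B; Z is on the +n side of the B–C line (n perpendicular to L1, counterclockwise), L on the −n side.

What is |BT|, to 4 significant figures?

64.73

Tangency of A1 to both parallel lines with radius 15.7 puts Z and L at B ± 15.7·n: Z = (11.10, 11.10), L = (-11.10, -11.10). Equal radii place V and T the same way about C: V = C + 15.7·n = (55.51, -33.30), T = C − 15.7·n = (33.30, -55.51). Then |BT| = |T − B| = 64.73.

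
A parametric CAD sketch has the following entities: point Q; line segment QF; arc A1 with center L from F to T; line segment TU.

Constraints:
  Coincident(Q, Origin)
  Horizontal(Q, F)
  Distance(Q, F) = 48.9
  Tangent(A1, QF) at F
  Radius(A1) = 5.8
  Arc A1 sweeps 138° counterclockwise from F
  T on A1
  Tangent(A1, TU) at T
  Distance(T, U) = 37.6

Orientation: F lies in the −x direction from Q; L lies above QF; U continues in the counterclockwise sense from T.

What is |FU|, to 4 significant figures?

42.70

Q is at the origin; Q and F share the same y with |QF| = 48.9 and F on the −x side, so F = (-48.90, 0.000). Since A1 is tangent to QF there, LF ⟂ QF, so L = F + (0, 5.8) = (-48.90, 5.800). On A1, F sits at bearing -90° from L; a 138° counterclockwise sweep puts T at bearing 48°, so T = L + 5.8·(cos 48°, sin 48°) = (-45.02, 10.11). Since A1 is tangent to TU there, LT ⟂ TU, so TU runs along (−sin 48°, cos 48°); with |TU| = 37.6, U = (-72.96, 35.27). Then |FU| = |U − F| = 42.70.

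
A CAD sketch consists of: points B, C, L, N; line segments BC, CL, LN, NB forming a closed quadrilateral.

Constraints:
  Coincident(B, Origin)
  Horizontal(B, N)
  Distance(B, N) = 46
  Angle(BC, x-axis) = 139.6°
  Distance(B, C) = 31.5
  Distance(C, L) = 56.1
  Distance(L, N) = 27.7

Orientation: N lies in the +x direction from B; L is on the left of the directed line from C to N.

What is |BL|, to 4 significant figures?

39.94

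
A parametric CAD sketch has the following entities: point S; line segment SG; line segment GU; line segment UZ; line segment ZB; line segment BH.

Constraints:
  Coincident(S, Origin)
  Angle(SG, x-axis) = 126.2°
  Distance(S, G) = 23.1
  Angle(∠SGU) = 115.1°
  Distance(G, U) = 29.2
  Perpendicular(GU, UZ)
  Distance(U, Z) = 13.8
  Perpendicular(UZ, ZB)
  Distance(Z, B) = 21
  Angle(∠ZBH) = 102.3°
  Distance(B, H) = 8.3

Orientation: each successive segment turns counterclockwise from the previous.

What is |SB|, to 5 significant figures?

19.356

S is at the origin; SG runs at 126.2° with length 23.1, so G = (-13.643, 18.641). ∠SGU = 115.1° gives GU at -168.90° from the x-axis; with |GU| = 29.2, U = (-42.297, 13.019). GU ⟂ UZ, so UZ runs at -78.900°; with |UZ| = 13.8, Z = (-39.640, -0.52270). UZ is perpendicular to ZB, so ZB runs at 11.100°; with |ZB| = 21.0, B = (-19.033, 3.5203). Then |SB| = |B − S| = 19.356.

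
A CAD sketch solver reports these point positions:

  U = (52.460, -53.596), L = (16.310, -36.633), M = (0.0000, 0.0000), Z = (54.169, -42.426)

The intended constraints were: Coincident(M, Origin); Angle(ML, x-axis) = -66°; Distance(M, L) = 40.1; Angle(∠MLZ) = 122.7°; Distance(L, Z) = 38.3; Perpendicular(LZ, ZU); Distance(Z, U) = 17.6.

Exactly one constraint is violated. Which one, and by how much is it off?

Distance(Z, U) = 17.6 — off by 6.30.

M = (0.00, 0.00) ✓; ML at -66.00° ✓; |ML| = 40.10 ✓; ∠MLZ = 122.7° ✓; |LZ| = 38.30 ✓; ∠(LZ, ZU) = 90.00° ✓; |ZU| = 11.30 ✗.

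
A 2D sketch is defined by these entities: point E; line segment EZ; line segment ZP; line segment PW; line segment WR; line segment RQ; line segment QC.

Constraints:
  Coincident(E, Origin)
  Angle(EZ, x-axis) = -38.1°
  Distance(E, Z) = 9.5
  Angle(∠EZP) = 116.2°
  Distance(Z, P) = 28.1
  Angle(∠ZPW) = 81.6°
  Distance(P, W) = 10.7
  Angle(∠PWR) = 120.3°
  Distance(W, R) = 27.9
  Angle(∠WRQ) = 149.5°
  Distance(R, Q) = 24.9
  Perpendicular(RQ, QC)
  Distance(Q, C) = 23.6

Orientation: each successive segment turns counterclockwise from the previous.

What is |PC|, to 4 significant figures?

48.92

E is at the origin; EZ runs at -38.1° with length 9.5, so Z = (7.476, -5.862). ∠EZP = 116.2° gives ZP at 25.70° from the x-axis; with |ZP| = 28.1, P = (32.80, 6.324). ∠ZPW = 81.6° gives PW at 124.1° from the x-axis; with |PW| = 10.7, W = (26.80, 15.18). ∠PWR = 120.3° gives WR at -176.2° from the x-axis; with |WR| = 27.9, R = (-1.041, 13.34). ∠WRQ = 149.5° gives RQ at -145.7° from the x-axis; with |RQ| = 24.9, Q = (-21.61, -0.6966). The perpendicularity gives QC at right angles to RQ, so QC runs at -55.70°; with |QC| = 23.6, C = (-8.312, -20.19). Then |PC| = |C − P| = 48.92.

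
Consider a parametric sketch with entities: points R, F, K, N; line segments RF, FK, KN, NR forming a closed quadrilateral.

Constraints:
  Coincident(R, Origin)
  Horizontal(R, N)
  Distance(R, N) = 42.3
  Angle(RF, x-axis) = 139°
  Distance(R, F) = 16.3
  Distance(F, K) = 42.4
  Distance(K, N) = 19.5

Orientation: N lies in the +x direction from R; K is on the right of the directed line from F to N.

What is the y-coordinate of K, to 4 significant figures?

-9.233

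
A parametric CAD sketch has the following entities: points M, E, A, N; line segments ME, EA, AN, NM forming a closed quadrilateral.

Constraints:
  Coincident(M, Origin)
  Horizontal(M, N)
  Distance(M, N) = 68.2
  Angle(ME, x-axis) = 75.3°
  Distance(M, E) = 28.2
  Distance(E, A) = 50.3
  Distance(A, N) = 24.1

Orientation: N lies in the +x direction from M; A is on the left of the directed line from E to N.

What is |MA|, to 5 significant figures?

60.988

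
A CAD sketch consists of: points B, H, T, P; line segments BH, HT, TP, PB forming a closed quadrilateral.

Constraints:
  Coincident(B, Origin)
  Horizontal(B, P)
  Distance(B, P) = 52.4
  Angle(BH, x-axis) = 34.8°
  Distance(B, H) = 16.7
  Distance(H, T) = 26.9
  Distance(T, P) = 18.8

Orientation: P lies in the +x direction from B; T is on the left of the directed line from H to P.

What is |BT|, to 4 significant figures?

42.65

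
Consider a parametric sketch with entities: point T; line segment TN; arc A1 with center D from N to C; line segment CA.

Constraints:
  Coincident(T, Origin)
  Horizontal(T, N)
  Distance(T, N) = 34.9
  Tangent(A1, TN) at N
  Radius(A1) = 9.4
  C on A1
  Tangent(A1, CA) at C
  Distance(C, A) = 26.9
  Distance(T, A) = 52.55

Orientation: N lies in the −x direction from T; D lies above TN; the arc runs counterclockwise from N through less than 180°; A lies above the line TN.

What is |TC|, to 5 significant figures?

29.246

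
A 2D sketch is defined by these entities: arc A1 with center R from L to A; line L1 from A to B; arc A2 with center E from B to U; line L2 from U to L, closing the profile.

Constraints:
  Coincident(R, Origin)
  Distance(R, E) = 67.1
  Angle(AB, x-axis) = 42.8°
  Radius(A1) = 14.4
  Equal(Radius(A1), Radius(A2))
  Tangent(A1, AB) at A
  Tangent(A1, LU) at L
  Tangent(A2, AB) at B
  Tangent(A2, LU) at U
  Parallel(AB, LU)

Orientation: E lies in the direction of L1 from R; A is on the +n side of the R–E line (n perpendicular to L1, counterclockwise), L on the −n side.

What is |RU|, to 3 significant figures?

68.6

Tangency of A1 to both parallel lines with radius 14.4 puts A and L at R ± 14.4·n: A = (-9.78, 10.6), L = (9.78, -10.6). Equal radii place B and U the same way about E: B = E + 14.4·n = (39.4, 56.2), U = E − 14.4·n = (59.0, 35.0). Then |RU| = |U − R| = 68.6.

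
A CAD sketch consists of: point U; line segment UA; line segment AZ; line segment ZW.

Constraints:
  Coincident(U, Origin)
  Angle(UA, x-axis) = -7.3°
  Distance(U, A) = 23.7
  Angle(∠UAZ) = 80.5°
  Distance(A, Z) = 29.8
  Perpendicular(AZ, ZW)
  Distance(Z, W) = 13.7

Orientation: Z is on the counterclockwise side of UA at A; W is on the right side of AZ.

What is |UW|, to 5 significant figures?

45.219

U is at the origin; UA runs at -7.3° with length 23.7, so A = 23.7·(cos -7.3°, sin -7.3°) = (23.508, -3.0114). ∠UAZ = 80.5°, so AZ runs at -7.3° + (180° − 80.5°) = 92.200° from the x-axis; with |AZ| = 29.8, Z = A + 29.8·(cos 92.200°, sin 92.200°) = (22.364, 26.767). AZ ⟂ ZW; with |ZW| = 13.7 on the right of AZ, W = Z + 13.7·(0.99926, 0.038388) = (36.054, 27.293). Then |UW| = |W − U| = 45.219.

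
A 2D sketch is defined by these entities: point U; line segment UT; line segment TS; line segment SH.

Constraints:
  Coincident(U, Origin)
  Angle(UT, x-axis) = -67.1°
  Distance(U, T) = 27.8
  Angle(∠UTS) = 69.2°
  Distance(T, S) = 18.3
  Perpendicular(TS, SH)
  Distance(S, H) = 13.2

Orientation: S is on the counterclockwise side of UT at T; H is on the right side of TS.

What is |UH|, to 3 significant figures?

40.1

U is at the origin; UT runs at -67.1° with length 27.8, so T = 27.8·(cos -67.1°, sin -67.1°) = (10.8, -25.6). ∠UTS = 69.2°, so TS runs at -67.1° + (180° − 69.2°) = 43.7° from the x-axis; with |TS| = 18.3, S = T + 18.3·(cos 43.7°, sin 43.7°) = (24.0, -13.0). TS is perpendicular to SH; with |SH| = 13.2 on the right of TS, H = S + 13.2·(0.691, -0.723) = (33.2, -22.5). Then |UH| = |H − U| = 40.1.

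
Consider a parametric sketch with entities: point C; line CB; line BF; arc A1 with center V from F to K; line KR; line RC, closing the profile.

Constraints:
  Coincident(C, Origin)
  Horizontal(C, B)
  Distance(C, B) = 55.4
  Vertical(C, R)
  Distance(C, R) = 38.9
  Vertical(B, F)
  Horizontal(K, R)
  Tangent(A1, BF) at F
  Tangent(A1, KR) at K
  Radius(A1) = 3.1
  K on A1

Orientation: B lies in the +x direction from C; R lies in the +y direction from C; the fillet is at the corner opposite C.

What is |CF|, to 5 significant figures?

65.961

The virtual corner opposite C is at (55.400, 38.900). The tangent condition forces VF to be normal to BF and the tangent condition forces VK to be normal to KR, with radius 3.1, so the center V sits 3.1 in from both sides at V = (52.300, 35.800). That places the tangent points at F = (55.400, 35.800) on BF and K = (52.300, 38.900) on KR. Then |CF| = |F − C| = 65.961.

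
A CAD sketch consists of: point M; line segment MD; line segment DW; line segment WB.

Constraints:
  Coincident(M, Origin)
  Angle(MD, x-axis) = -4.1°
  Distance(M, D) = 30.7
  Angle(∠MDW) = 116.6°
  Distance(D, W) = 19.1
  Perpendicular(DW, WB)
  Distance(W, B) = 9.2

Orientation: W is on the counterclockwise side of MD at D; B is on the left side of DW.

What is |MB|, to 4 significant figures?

37.58

∠MDW = 116.6°, so DW runs at -4.1° + (180° − 116.6°) = 59.30° from the x-axis; with |DW| = 19.1, W = D + 19.1·(cos 59.30°, sin 59.30°) = (40.37, 14.23). DW ⟂ WB; with |WB| = 9.2 on the left of DW, B = W + 9.2·(-0.8599, 0.5105) = (32.46, 18.93). Then |MB| = |B − M| = 37.58.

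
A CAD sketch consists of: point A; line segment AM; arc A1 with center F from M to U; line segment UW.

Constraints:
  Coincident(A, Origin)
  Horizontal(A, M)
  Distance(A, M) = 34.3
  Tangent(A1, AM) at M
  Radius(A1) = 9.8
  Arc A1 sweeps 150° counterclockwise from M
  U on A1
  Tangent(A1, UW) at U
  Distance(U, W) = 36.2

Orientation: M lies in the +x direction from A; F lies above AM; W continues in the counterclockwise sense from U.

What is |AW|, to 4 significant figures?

37.22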